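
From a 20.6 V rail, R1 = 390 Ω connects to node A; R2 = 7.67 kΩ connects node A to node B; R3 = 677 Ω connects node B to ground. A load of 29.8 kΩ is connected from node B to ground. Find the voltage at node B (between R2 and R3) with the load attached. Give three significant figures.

At node B, R3 is in parallel with the load: R3‖R_L = 662.0 Ω.
Below node A the resistance is R2 + (R3‖R_L) = 8332 Ω, so V_A = 20.6 × 8332/8722 = 19.68 V.
Then V_B = V_A × (R3‖R_L)/(R2 + R3‖R_L) = 19.68 × 662.0/8332 = 1.56 V.

V ≈ 1.56 V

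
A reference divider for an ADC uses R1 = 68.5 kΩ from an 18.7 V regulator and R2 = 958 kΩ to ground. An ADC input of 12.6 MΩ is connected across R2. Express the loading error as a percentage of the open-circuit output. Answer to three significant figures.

0.505 %

The divider's output (Thévenin) resistance is R1‖R2 = 63.93 kΩ.
Fractional drop under load = R_th/(R_th + R_L) = 63.93 / (63.93 + 12600) = 0.005048.
So the output falls by 0.505 %.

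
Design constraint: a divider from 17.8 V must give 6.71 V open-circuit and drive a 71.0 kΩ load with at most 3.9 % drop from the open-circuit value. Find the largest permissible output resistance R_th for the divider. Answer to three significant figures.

R_th ≤ 2.88 kΩ

Loading drop = R_th/(R_th + R_L) ≤ 0.0390, so R_th ≤ R_L · ε/(1−ε) = 71.0 kΩ × 0.0390/0.9610 = 2.88 kΩ.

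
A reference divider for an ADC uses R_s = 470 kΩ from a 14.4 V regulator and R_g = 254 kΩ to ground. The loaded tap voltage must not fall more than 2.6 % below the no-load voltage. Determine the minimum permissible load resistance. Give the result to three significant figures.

Output resistance R_th = R_s‖R_g = (470 × 254)/724.0 = 164.9 kΩ.
The fractional drop is R_th/(R_th + R_L); requiring this ≤ 0.0260 gives R_L ≥ R_th(1/0.0260 − 1) = 164.9 × 37.46 = 6.18 MΩ.

R_L(min) ≈ 6.18 MΩ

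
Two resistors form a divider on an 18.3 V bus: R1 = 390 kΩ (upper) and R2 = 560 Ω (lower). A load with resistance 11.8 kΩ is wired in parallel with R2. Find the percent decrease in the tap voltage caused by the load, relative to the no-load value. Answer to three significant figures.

4.52 %

The divider's output (Thévenin) resistance is R1‖R2 = 559.2 Ω.
Fractional drop under load = R_th/(R_th + R_L) = 559.2 / (559.2 + 11800) = 0.04525.
So the output falls by 4.52 %.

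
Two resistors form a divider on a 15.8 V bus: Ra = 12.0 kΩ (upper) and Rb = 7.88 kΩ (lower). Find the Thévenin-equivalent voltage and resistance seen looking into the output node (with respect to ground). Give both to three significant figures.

V_th is the open-circuit tap voltage: 15.8 × 7.88/(12.0 + 7.88) = 6.26 V.
With the supply zeroed, Ra and Rb appear in parallel from the tap: R_th = Ra‖Rb = (12.0 × 7.88)/19.88 = 4.76 kΩ.

V_th = 6.26 V, R_th = 4.76 kΩ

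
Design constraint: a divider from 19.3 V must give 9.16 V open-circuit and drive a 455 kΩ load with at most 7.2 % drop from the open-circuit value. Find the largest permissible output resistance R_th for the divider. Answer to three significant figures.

R_th ≤ 35.3 kΩ

Loading drop = R_th/(R_th + R_L) ≤ 0.0720, so R_th ≤ R_L · ε/(1−ε) = 455 kΩ × 0.0720/0.9280 = 35.3 kΩ.
(Any R1, R2 with R2/(R1+R2) = 0.475 and R1‖R2 ≤ 35.3 kΩ will meet the spec.)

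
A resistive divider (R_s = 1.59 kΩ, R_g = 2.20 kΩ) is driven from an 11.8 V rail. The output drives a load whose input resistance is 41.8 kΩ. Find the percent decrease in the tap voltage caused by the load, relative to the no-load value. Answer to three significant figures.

The divider's output (Thévenin) resistance is R_s‖R_g = 0.9230 kΩ.
Fractional drop under load = R_th/(R_th + R_L) = 0.9230 / (0.9230 + 41.8) = 0.02160.
So the output falls by 2.16 %.

2.16 %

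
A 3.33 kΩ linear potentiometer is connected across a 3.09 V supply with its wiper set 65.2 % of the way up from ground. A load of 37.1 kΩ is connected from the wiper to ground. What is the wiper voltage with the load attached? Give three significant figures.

V ≈ 1.97 V

The wiper splits the pot into (1−α)R = 1.159 kΩ above and αR = 2.171 kΩ below.
Lower section ‖ load = 2.051 kΩ.
V_wiper = 3.09 × 2.051/(1.159 + 2.051) = 1.97 V.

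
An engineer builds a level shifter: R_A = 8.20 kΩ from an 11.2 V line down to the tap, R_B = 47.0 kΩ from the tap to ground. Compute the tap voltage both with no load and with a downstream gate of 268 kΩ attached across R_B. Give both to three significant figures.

Open-circuit: V = 11.2 × 47.0/(8.20 + 47.0) = 9.54 V.
With the load, R_B becomes R_B‖R_L = 39.99 kΩ, so V = 11.2 × 39.99/48.19 = 9.29 V.

Unloaded: 9.54 V; loaded: 9.29 V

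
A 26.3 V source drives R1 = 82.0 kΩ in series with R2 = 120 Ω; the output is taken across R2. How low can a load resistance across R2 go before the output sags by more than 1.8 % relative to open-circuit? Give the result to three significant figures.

R_L(min) ≈ 6.54 kΩ

Output resistance R_th = R1‖R2 = (82000 × 120)/82120 = 119.8 Ω.
The fractional drop is R_th/(R_th + R_L); requiring this ≤ 0.0180 gives R_L ≥ R_th(1/0.0180 − 1) = 119.8 × 54.56 = 6.54 kΩ.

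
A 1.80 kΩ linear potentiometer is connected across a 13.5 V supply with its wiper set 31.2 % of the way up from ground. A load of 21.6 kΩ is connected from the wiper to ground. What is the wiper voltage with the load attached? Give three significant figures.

V ≈ 4.14 V

The wiper splits the pot into (1−α)R = 1238 Ω above and αR = 561.6 Ω below.
Lower section ‖ load = 547.4 Ω.
V_wiper = 13.5 × 547.4/(1238 + 547.4) = 4.14 V.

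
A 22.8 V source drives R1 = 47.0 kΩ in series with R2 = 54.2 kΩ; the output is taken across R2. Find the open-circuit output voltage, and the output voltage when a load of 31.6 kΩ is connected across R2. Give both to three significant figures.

Open-circuit: V = 22.8 × 54.2/(47.0 + 54.2) = 12.2 V.
With the load, R2 becomes R2‖R_L = 19.96 kΩ, so V = 22.8 × 19.96/66.96 = 6.80 V.

Unloaded: 12.2 V; loaded: 6.80 V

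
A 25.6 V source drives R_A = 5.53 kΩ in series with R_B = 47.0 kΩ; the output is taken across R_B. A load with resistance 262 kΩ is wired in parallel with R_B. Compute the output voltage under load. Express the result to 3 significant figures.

The load sits in parallel with R_B: R_B‖R_L = (47.0 × 262) / (47.0 + 262) = 39.85 kΩ.
V_out = 25.6 × 39.85 / (5.53 + 39.85) = 25.6 × 39.85/45.38 = 22.5 V.

V_out ≈ 22.5 V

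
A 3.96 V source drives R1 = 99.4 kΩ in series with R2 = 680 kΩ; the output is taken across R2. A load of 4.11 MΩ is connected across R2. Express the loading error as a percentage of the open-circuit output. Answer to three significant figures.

The divider's output (Thévenin) resistance is R1‖R2 = 86.72 kΩ.
Fractional drop under load = R_th/(R_th + R_L) = 86.72 / (86.72 + 4110) = 0.02066.
So the output falls by 2.07 %.

2.07 %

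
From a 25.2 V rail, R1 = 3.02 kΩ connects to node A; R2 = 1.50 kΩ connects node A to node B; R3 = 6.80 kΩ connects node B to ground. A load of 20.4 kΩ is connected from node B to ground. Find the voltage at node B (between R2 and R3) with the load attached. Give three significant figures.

At node B, R3 is in parallel with the load: R3‖R_L = 5.100 kΩ.
Below node A the resistance is R2 + (R3‖R_L) = 6.600 kΩ, so V_A = 25.2 × 6.600/9.620 = 17.29 V.
Then V_B = V_A × (R3‖R_L)/(R2 + R3‖R_L) = 17.29 × 5.100/6.600 = 13.4 V.

V ≈ 13.4 V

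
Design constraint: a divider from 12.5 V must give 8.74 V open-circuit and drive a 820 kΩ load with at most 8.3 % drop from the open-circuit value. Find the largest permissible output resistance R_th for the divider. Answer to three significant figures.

R_th ≤ 74.2 kΩ

Loading drop = R_th/(R_th + R_L) ≤ 0.0830, so R_th ≤ R_L · ε/(1−ε) = 820 kΩ × 0.0830/0.9170 = 74.2 kΩ.
(Any R1, R2 with R2/(R1+R2) = 0.699 and R1‖R2 ≤ 74.2 kΩ will meet the spec.)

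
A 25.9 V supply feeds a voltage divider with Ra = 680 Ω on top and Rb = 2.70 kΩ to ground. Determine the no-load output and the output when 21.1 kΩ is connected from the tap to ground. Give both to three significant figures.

Unloaded: 20.7 V; loaded: 20.2 V

Open-circuit: V = 25.9 × 2700/(680 + 2700) = 20.7 V.
With the load, Rb becomes Rb‖R_L = 2394 Ω, so V = 25.9 × 2394/3074 = 20.2 V.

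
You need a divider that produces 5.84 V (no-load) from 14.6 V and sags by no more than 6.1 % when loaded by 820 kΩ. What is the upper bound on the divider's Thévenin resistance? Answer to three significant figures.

R_th ≤ 53.3 kΩ

Loading drop = R_th/(R_th + R_L) ≤ 0.0610, so R_th ≤ R_L · ε/(1−ε) = 820 kΩ × 0.0610/0.9390 = 53.3 kΩ.
(Any R1, R2 with R2/(R1+R2) = 0.400 and R1‖R2 ≤ 53.3 kΩ will meet the spec.)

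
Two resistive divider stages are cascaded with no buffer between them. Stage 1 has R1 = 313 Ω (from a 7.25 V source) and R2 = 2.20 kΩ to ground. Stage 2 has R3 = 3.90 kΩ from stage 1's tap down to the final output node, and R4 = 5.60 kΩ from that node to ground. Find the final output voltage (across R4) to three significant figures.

V_out ≈ 3.64 V

Stage 2 presents R3+R4 = 9500 Ω as a load on stage 1's tap.
Stage 1's lower leg becomes R2‖(R3+R4) = 1786 Ω, so V_mid = 7.25 × 1786/2099 = 6.169 V.
Stage 2 is itself unloaded: V_out = V_mid × R4/(R3+R4) = 6.169 × 5600/9500 = 3.64 V.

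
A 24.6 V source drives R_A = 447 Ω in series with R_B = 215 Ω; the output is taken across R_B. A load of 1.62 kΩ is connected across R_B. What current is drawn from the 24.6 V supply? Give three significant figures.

I ≈ 38.6 mA

R_B‖R_L = 189.8 Ω, so the source sees R_A + R_B‖R_L = 636.8 Ω.
I = 24.6 V / 636.8 Ω = 38.6 mA.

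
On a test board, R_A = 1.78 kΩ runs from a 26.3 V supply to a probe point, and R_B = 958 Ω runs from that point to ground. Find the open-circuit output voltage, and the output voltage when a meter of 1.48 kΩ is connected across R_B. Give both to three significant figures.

Open-circuit: V = 26.3 × 958/(1780 + 958) = 9.20 V.
With the load, R_B becomes R_B‖R_L = 581.6 Ω, so V = 26.3 × 581.6/2362 = 6.48 V.

Unloaded: 9.20 V; loaded: 6.48 V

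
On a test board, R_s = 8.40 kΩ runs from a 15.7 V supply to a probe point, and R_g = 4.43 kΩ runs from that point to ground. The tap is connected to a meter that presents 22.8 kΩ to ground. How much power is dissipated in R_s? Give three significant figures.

Total resistance from the source is R_s + (R_g‖R_L) = 12.11 kΩ, so I = 15.7/12.11 kΩ = 1.297 mA.
P = I²·R_s = (1.297 mA)² × 8.40 kΩ = 14.1 mW.

P ≈ 14.1 mW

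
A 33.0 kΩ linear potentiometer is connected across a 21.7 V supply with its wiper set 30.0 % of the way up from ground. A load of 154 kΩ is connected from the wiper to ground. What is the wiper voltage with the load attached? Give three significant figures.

V ≈ 6.23 V

The wiper splits the pot into (1−α)R = 23.10 kΩ above and αR = 9.900 kΩ below.
Lower section ‖ load = 9.302 kΩ.
V_wiper = 21.7 × 9.302/(23.10 + 9.302) = 6.23 V.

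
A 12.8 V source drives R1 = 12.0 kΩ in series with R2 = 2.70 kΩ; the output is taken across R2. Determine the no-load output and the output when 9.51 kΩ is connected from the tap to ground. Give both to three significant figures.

Open-circuit: V = 12.8 × 2.70/(12.0 + 2.70) = 2.35 V.
With the load, R2 becomes R2‖R_L = 2.103 kΩ, so V = 12.8 × 2.103/14.10 = 1.91 V.

Unloaded: 2.35 V; loaded: 1.91 V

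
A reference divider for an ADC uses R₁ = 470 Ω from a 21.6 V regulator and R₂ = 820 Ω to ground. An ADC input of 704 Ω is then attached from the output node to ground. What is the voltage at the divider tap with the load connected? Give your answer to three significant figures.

The load sits in parallel with R₂: R₂‖R_L = (820 × 704) / (820 + 704) = 378.8 Ω.
V_out = 21.6 × 378.8 / (470 + 378.8) = 21.6 × 378.8/848.8 = 9.64 V.
(Unloaded it would have been 13.7 V.)

V_out ≈ 9.64 V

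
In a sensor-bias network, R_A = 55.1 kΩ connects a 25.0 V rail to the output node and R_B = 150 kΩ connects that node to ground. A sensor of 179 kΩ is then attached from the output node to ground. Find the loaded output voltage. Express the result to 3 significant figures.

The load sits in parallel with R_B: R_B‖R_L = (150 × 179) / (150 + 179) = 81.61 kΩ.
V_out = 25.0 × 81.61 / (55.1 + 81.61) = 25.0 × 81.61/136.7 = 14.9 V.

V_out ≈ 14.9 V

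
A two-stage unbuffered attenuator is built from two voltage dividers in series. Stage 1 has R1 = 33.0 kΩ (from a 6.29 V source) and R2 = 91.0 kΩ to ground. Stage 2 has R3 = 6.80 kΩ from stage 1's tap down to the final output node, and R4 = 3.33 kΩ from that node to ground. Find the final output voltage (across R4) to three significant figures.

Stage 2 presents R3+R4 = 10.13 kΩ as a load on stage 1's tap.
Stage 1's lower leg becomes R2‖(R3+R4) = 9.115 kΩ, so V_mid = 6.29 × 9.115/42.12 = 1.361 V.
Stage 2 is itself unloaded: V_out = V_mid × R4/(R3+R4) = 1.361 × 3.33/10.13 = 0.448 V.

V_out ≈ 0.448 V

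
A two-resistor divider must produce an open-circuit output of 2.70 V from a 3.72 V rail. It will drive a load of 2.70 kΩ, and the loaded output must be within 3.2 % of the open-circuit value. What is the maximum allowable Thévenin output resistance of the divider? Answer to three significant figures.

R_th ≤ 89.3 Ω

Loading drop = R_th/(R_th + R_L) ≤ 0.0320, so R_th ≤ R_L · ε/(1−ε) = 2.70 kΩ × 0.0320/0.9680 = 89.3 Ω.
(Any R1, R2 with R2/(R1+R2) = 0.726 and R1‖R2 ≤ 89.3 Ω will meet the spec.)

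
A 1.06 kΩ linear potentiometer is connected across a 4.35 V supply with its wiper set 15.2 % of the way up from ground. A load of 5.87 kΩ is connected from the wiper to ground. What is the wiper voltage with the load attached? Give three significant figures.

The wiper splits the pot into (1−α)R = 898.9 Ω above and αR = 161.1 Ω below.
Lower section ‖ load = 156.8 Ω.
V_wiper = 4.35 × 156.8/(898.9 + 156.8) = 0.646 V.

V ≈ 0.646 V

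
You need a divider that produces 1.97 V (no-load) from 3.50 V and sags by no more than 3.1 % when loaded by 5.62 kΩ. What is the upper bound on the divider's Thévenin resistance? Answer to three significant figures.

Loading drop = R_th/(R_th + R_L) ≤ 0.0310, so R_th ≤ R_L · ε/(1−ε) = 5.62 kΩ × 0.0310/0.9690 = 180 Ω.
(Any R1, R2 with R2/(R1+R2) = 0.563 and R1‖R2 ≤ 180 Ω will meet the spec.)

R_th ≤ 180 Ω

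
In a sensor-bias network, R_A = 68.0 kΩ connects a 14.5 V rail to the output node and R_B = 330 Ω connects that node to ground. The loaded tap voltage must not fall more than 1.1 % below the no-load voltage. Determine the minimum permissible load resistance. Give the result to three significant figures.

Output resistance R_th = R_A‖R_B = (68000 × 330)/68330 = 328.4 Ω.
The fractional drop is R_th/(R_th + R_L); requiring this ≤ 0.0110 gives R_L ≥ R_th(1/0.0110 − 1) = 328.4 × 89.91 = 29.5 kΩ.

R_L(min) ≈ 29.5 kΩ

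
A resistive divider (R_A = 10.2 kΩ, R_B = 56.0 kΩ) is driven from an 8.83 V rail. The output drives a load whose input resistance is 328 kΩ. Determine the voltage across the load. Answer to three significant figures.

The load sits in parallel with R_B: R_B‖R_L = (56.0 × 328) / (56.0 + 328) = 47.83 kΩ.
V_out = 8.83 × 47.83 / (10.2 + 47.83) = 8.83 × 47.83/58.03 = 7.28 V.

V_out ≈ 7.28 V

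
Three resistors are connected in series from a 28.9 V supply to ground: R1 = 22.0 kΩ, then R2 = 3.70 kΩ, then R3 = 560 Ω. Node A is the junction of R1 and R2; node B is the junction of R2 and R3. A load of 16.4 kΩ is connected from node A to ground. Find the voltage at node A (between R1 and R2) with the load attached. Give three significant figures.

V ≈ 3.85 V

Below node A the series string R2+R3 = 4260 Ω sits in parallel with the 16400 Ω load: 3382 Ω.
V_A = 28.9 × 3382/(22000 + 3382) = 3.85 V.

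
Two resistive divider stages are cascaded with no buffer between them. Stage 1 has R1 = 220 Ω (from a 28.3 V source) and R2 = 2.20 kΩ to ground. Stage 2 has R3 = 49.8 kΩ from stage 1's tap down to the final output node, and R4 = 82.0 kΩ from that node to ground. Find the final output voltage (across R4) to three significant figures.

V_out ≈ 16.0 V

Stage 2 presents R3+R4 = 131800 Ω as a load on stage 1's tap.
Stage 1's lower leg becomes R2‖(R3+R4) = 2164 Ω, so V_mid = 28.3 × 2164/2384 = 25.69 V.
Stage 2 is itself unloaded: V_out = V_mid × R4/(R3+R4) = 25.69 × 82000/131800 = 16.0 V.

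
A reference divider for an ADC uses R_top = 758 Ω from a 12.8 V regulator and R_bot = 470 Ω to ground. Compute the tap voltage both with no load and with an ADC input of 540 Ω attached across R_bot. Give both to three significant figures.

Open-circuit: V = 12.8 × 470/(758 + 470) = 4.90 V.
With the load, R_bot becomes R_bot‖R_L = 251.3 Ω, so V = 12.8 × 251.3/1009 = 3.19 V.

Unloaded: 4.90 V; loaded: 3.19 V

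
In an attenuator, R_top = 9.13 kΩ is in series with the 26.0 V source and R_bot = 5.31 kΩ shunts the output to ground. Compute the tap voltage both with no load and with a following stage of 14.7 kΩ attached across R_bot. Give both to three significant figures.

Open-circuit: V = 26.0 × 5.31/(9.13 + 5.31) = 9.56 V.
With the load, R_bot becomes R_bot‖R_L = 3.901 kΩ, so V = 26.0 × 3.901/13.03 = 7.78 V.

Unloaded: 9.56 V; loaded: 7.78 V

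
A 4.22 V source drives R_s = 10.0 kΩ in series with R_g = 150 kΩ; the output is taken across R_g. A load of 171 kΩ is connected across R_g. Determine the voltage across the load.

The load sits in parallel with R_g: R_g‖R_L = (150 × 171) / (150 + 171) = 79.91 kΩ.
V_out = 4.22 × 79.91 / (10.0 + 79.91) = 4.22 × 79.91/89.91 = 3.75 V.

V_out ≈ 3.75 V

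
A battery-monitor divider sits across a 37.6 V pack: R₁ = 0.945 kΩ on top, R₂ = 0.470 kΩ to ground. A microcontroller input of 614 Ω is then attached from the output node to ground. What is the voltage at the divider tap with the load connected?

V_out ≈ 8.26 V

The load sits in parallel with R₂: R₂‖R_L = (470 × 614) / (470 + 614) = 266.2 Ω.
V_out = 37.6 × 266.2 / (945 + 266.2) = 37.6 × 266.2/1211 = 8.26 V.
(Unloaded it would have been 12.5 V.)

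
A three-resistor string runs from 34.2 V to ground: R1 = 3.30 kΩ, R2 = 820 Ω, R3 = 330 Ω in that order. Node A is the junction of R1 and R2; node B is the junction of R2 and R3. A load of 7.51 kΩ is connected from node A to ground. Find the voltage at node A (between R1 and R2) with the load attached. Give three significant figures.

V ≈ 7.94 V

Below node A the series string R2+R3 = 1150 Ω sits in parallel with the 7510 Ω load: 997.3 Ω.
V_A = 34.2 × 997.3/(3300 + 997.3) = 7.94 V.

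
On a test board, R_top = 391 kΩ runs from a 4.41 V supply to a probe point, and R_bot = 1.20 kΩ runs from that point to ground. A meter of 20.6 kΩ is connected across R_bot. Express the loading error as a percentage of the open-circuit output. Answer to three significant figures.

5.49 %

The divider's output (Thévenin) resistance is R_top‖R_bot = 1.196 kΩ.
Fractional drop under load = R_th/(R_th + R_L) = 1.196 / (1.196 + 20.6) = 0.05489.
So the output falls by 5.49 %.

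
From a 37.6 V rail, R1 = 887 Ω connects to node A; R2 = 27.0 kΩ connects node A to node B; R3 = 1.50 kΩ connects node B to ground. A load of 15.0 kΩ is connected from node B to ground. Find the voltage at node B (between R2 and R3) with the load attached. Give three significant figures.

V ≈ 1.75 V

At node B, R3 is in parallel with the load: R3‖R_L = 1364 Ω.
Below node A the resistance is R2 + (R3‖R_L) = 28360 Ω, so V_A = 37.6 × 28360/29250 = 36.46 V.
Then V_B = V_A × (R3‖R_L)/(R2 + R3‖R_L) = 36.46 × 1364/28360 = 1.75 V.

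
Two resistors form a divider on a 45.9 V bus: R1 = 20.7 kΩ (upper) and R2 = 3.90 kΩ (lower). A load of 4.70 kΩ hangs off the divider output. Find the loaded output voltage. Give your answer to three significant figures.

V_out ≈ 4.28 V

The load sits in parallel with R2: R2‖R_L = (3.90 × 4.70) / (3.90 + 4.70) = 2.131 kΩ.
V_out = 45.9 × 2.131 / (20.7 + 2.131) = 45.9 × 2.131/22.83 = 4.28 V.
(Unloaded it would have been 7.28 V.)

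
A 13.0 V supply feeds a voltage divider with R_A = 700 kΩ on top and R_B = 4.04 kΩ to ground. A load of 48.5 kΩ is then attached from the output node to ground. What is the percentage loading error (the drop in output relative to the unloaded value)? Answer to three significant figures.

7.65 %

The divider's output (Thévenin) resistance is R_A‖R_B = 4.017 kΩ.
Fractional drop under load = R_th/(R_th + R_L) = 4.017 / (4.017 + 48.5) = 0.07649.
So the output falls by 7.65 %.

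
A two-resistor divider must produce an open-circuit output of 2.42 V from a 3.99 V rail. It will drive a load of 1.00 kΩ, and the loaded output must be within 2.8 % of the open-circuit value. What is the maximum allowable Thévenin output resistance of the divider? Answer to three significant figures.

Loading drop = R_th/(R_th + R_L) ≤ 0.0280, so R_th ≤ R_L · ε/(1−ε) = 1.00 kΩ × 0.0280/0.9720 = 28.8 Ω.
(Any R1, R2 with R2/(R1+R2) = 0.607 and R1‖R2 ≤ 28.8 Ω will meet the spec.)

R_th ≤ 28.8 Ω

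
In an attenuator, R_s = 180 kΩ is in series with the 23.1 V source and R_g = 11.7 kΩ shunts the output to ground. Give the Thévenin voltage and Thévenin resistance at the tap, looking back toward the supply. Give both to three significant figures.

V_th is the open-circuit tap voltage: 23.1 × 11.7/(180 + 11.7) = 1.41 V.
With the supply zeroed, R_s and R_g appear in parallel from the tap: R_th = R_s‖R_g = (180 × 11.7)/191.7 = 11.0 kΩ.

V_th = 1.41 V, R_th = 11.0 kΩ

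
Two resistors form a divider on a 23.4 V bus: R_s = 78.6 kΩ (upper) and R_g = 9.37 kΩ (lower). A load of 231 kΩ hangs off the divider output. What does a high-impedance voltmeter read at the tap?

The load sits in parallel with R_g: R_g‖R_L = (9.37 × 231) / (9.37 + 231) = 9.005 kΩ.
V_out = 23.4 × 9.005 / (78.6 + 9.005) = 23.4 × 9.005/87.60 = 2.41 V.

V_out ≈ 2.41 V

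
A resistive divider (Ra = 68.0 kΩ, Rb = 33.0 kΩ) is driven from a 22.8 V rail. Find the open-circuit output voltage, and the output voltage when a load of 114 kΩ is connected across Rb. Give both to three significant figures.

Unloaded: 7.45 V; loaded: 6.23 V

Open-circuit: V = 22.8 × 33.0/(68.0 + 33.0) = 7.45 V.
With the load, Rb becomes Rb‖R_L = 25.59 kΩ, so V = 22.8 × 25.59/93.59 = 6.23 V.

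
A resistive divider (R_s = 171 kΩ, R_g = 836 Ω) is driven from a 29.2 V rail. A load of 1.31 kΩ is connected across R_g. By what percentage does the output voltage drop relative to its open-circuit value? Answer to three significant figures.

The divider's output (Thévenin) resistance is R_s‖R_g = 831.9 Ω.
Fractional drop under load = R_th/(R_th + R_L) = 831.9 / (831.9 + 1310) = 0.3884.
So the output falls by 38.8 %.

38.8 %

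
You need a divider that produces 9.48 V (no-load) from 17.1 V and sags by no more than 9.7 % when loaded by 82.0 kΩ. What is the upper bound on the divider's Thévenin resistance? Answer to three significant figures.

R_th ≤ 8.81 kΩ

Loading drop = R_th/(R_th + R_L) ≤ 0.0970, so R_th ≤ R_L · ε/(1−ε) = 82.0 kΩ × 0.0970/0.9030 = 8.81 kΩ.
(Any R1, R2 with R2/(R1+R2) = 0.554 and R1‖R2 ≤ 8.81 kΩ will meet the spec.)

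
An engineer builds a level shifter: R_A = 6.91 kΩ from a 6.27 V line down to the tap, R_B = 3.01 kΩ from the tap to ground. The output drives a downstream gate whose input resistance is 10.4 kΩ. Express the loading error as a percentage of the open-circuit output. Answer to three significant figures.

The divider's output (Thévenin) resistance is R_A‖R_B = 2.097 kΩ.
Fractional drop under load = R_th/(R_th + R_L) = 2.097 / (2.097 + 10.4) = 0.1678.
So the output falls by 16.8 %.

16.8 %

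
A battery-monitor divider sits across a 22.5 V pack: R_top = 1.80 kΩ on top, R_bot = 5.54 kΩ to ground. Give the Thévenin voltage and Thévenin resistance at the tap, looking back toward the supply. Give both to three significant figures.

V_th is the open-circuit tap voltage: 22.5 × 5.54/(1.80 + 5.54) = 17.0 V.
With the supply zeroed, R_top and R_bot appear in parallel from the tap: R_th = R_top‖R_bot = (1.80 × 5.54)/7.340 = 1.36 kΩ.

V_th = 17.0 V, R_th = 1.36 kΩ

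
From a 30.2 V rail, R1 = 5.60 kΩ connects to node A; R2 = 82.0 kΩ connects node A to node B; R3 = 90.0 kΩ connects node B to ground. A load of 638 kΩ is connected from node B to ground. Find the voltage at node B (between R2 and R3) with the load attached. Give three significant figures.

V ≈ 14.3 V

At node B, R3 is in parallel with the load: R3‖R_L = 78.87 kΩ.
Below node A the resistance is R2 + (R3‖R_L) = 160.9 kΩ, so V_A = 30.2 × 160.9/166.5 = 29.18 V.
Then V_B = V_A × (R3‖R_L)/(R2 + R3‖R_L) = 29.18 × 78.87/160.9 = 14.3 V.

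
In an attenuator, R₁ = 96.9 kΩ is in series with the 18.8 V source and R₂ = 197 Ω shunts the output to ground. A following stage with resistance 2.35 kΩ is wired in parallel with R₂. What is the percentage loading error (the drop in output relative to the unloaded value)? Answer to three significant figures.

The divider's output (Thévenin) resistance is R₁‖R₂ = 196.6 Ω.
Fractional drop under load = R_th/(R_th + R_L) = 196.6 / (196.6 + 2350) = 0.07720.
So the output falls by 7.72 %.

7.72 %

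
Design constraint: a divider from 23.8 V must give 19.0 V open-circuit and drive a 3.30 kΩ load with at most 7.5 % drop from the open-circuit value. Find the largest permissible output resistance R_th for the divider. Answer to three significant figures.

R_th ≤ 268 Ω

Loading drop = R_th/(R_th + R_L) ≤ 0.0750, so R_th ≤ R_L · ε/(1−ε) = 3.30 kΩ × 0.0750/0.9250 = 268 Ω.
(Any R1, R2 with R2/(R1+R2) = 0.798 and R1‖R2 ≤ 268 Ω will meet the spec.)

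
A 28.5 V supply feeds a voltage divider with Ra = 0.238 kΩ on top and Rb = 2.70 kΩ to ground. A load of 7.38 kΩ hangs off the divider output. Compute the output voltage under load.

V_out ≈ 25.4 V

The load sits in parallel with Rb: Rb‖R_L = (2700 × 7380) / (2700 + 7380) = 1977 Ω.
V_out = 28.5 × 1977 / (238 + 1977) = 28.5 × 1977/2215 = 25.4 V.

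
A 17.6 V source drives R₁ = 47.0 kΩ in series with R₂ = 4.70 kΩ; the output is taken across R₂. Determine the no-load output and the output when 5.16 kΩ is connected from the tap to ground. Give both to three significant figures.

Open-circuit: V = 17.6 × 4.70/(47.0 + 4.70) = 1.60 V.
With the load, R₂ becomes R₂‖R_L = 2.460 kΩ, so V = 17.6 × 2.460/49.46 = 0.875 V.

Unloaded: 1.60 V; loaded: 0.875 V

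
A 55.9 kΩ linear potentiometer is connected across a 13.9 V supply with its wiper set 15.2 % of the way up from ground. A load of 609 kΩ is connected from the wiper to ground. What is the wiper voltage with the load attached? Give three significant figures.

V ≈ 2.09 V

The wiper splits the pot into (1−α)R = 47.40 kΩ above and αR = 8.497 kΩ below.
Lower section ‖ load = 8.380 kΩ.
V_wiper = 13.9 × 8.380/(47.40 + 8.380) = 2.09 V.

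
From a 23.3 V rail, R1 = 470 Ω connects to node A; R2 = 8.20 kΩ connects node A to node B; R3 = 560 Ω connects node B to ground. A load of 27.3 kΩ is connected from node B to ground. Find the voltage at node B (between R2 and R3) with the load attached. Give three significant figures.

At node B, R3 is in parallel with the load: R3‖R_L = 548.7 Ω.
Below node A the resistance is R2 + (R3‖R_L) = 8749 Ω, so V_A = 23.3 × 8749/9219 = 22.11 V.
Then V_B = V_A × (R3‖R_L)/(R2 + R3‖R_L) = 22.11 × 548.7/8749 = 1.39 V.

V ≈ 1.39 V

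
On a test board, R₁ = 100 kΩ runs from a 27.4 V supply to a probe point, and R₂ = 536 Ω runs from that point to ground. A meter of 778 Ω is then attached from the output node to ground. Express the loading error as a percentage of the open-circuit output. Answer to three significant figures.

40.7 %

The divider's output (Thévenin) resistance is R₁‖R₂ = 533.1 Ω.
Fractional drop under load = R_th/(R_th + R_L) = 533.1 / (533.1 + 778) = 0.4066.
So the output falls by 40.7 %.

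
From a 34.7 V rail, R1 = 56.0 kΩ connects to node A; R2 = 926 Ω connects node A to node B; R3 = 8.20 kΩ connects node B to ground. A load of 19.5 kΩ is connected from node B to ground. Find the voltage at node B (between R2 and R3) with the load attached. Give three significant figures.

V ≈ 3.19 V

At node B, R3 is in parallel with the load: R3‖R_L = 5773 Ω.
Below node A the resistance is R2 + (R3‖R_L) = 6699 Ω, so V_A = 34.7 × 6699/62700 = 3.707 V.
Then V_B = V_A × (R3‖R_L)/(R2 + R3‖R_L) = 3.707 × 5773/6699 = 3.19 V.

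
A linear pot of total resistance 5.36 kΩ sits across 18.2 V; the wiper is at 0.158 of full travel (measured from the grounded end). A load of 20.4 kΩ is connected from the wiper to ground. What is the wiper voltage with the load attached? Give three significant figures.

The wiper splits the pot into (1−α)R = 4513 Ω above and αR = 846.9 Ω below.
Lower section ‖ load = 813.1 Ω.
V_wiper = 18.2 × 813.1/(4513 + 813.1) = 2.78 V.

V ≈ 2.78 V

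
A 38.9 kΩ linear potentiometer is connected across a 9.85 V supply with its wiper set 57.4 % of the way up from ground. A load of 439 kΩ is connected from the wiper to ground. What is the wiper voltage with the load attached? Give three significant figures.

The wiper splits the pot into (1−α)R = 16.57 kΩ above and αR = 22.33 kΩ below.
Lower section ‖ load = 21.25 kΩ.
V_wiper = 9.85 × 21.25/(16.57 + 21.25) = 5.53 V.

V ≈ 5.53 V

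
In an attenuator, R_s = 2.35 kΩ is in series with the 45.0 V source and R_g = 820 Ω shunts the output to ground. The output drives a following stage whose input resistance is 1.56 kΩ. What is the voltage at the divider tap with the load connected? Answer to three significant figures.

The load sits in parallel with R_g: R_g‖R_L = (820 × 1560) / (820 + 1560) = 537.5 Ω.
V_out = 45.0 × 537.5 / (2350 + 537.5) = 45.0 × 537.5/2887 = 8.38 V.

V_out ≈ 8.38 V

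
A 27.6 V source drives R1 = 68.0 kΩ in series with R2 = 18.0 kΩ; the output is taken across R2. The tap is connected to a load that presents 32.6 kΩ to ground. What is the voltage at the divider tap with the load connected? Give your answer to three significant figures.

The load sits in parallel with R2: R2‖R_L = (18.0 × 32.6) / (18.0 + 32.6) = 11.60 kΩ.
V_out = 27.6 × 11.60 / (68.0 + 11.60) = 27.6 × 11.60/79.60 = 4.02 V.

V_out ≈ 4.02 V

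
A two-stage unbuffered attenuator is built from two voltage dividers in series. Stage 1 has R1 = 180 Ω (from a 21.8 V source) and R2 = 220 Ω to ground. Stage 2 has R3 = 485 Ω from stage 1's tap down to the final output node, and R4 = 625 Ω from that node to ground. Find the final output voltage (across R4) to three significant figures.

Stage 2 presents R3+R4 = 1110 Ω as a load on stage 1's tap.
Stage 1's lower leg becomes R2‖(R3+R4) = 183.6 Ω, so V_mid = 21.8 × 183.6/363.6 = 11.01 V.
Stage 2 is itself unloaded: V_out = V_mid × R4/(R3+R4) = 11.01 × 625/1110 = 6.20 V.

V_out ≈ 6.20 V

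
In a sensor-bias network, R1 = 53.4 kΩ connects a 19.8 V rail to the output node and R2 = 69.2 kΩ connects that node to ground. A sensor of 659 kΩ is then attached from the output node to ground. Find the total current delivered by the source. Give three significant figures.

I ≈ 0.171 mA

R2‖R_L = 62.62 kΩ, so the source sees R1 + R2‖R_L = 116.0 kΩ.
I = 19.8 V / 116.0 kΩ = 0.171 mA.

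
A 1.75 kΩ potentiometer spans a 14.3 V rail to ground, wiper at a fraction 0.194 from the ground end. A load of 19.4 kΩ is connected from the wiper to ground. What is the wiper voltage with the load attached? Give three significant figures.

The wiper splits the pot into (1−α)R = 1410 Ω above and αR = 339.5 Ω below.
Lower section ‖ load = 333.7 Ω.
V_wiper = 14.3 × 333.7/(1410 + 333.7) = 2.74 V.

V ≈ 2.74 V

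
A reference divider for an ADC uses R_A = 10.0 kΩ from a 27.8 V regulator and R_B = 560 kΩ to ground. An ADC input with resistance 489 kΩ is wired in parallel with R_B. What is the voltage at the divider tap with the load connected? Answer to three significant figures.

The load sits in parallel with R_B: R_B‖R_L = (560 × 489) / (560 + 489) = 261.0 kΩ.
V_out = 27.8 × 261.0 / (10.0 + 261.0) = 27.8 × 261.0/271.0 = 26.8 V.

V_out ≈ 26.8 V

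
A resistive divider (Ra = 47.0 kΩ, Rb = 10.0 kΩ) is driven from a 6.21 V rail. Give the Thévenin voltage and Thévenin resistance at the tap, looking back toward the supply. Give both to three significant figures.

V_th is the open-circuit tap voltage: 6.21 × 10.0/(47.0 + 10.0) = 1.09 V.
With the supply zeroed, Ra and Rb appear in parallel from the tap: R_th = Ra‖Rb = (47.0 × 10.0)/57.00 = 8.25 kΩ.

V_th = 1.09 V, R_th = 8.25 kΩ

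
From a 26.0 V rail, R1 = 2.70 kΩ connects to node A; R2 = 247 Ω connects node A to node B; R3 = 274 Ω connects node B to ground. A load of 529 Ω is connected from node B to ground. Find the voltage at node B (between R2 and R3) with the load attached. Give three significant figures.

At node B, R3 is in parallel with the load: R3‖R_L = 180.5 Ω.
Below node A the resistance is R2 + (R3‖R_L) = 427.5 Ω, so V_A = 26.0 × 427.5/3128 = 3.554 V.
Then V_B = V_A × (R3‖R_L)/(R2 + R3‖R_L) = 3.554 × 180.5/427.5 = 1.50 V.

V ≈ 1.50 V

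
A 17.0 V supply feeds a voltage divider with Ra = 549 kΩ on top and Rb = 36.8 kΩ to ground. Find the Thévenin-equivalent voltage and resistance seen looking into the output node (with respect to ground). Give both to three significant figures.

V_th = 1.07 V, R_th = 34.5 kΩ

V_th is the open-circuit tap voltage: 17.0 × 36.8/(549 + 36.8) = 1.07 V.
With the supply zeroed, Ra and Rb appear in parallel from the tap: R_th = Ra‖Rb = (549 × 36.8)/585.8 = 34.5 kΩ.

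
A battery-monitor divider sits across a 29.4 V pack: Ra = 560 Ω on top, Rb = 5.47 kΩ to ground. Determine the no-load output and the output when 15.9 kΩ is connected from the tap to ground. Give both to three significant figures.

Unloaded: 26.7 V; loaded: 25.8 V

Open-circuit: V = 29.4 × 5470/(560 + 5470) = 26.7 V.
With the load, Rb becomes Rb‖R_L = 4070 Ω, so V = 29.4 × 4070/4630 = 25.8 V.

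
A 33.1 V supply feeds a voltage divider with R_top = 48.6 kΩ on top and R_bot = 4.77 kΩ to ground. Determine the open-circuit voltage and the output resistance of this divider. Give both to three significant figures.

V_th is the open-circuit tap voltage: 33.1 × 4.77/(48.6 + 4.77) = 2.96 V.
With the supply zeroed, R_top and R_bot appear in parallel from the tap: R_th = R_top‖R_bot = (48.6 × 4.77)/53.37 = 4.34 kΩ.

V_th = 2.96 V, R_th = 4.34 kΩ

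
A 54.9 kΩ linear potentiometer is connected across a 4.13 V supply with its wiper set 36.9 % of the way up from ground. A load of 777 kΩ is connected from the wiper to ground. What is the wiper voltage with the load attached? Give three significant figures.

V ≈ 1.50 V

The wiper splits the pot into (1−α)R = 34.64 kΩ above and αR = 20.26 kΩ below.
Lower section ‖ load = 19.74 kΩ.
V_wiper = 4.13 × 19.74/(34.64 + 19.74) = 1.50 V.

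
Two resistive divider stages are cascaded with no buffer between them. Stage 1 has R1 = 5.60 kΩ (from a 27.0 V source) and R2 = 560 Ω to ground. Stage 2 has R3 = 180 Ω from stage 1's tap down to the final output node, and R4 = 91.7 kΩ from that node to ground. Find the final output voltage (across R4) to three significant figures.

Stage 2 presents R3+R4 = 91880 Ω as a load on stage 1's tap.
Stage 1's lower leg becomes R2‖(R3+R4) = 556.6 Ω, so V_mid = 27.0 × 556.6/6157 = 2.441 V.
Stage 2 is itself unloaded: V_out = V_mid × R4/(R3+R4) = 2.441 × 91700/91880 = 2.44 V.

V_out ≈ 2.44 V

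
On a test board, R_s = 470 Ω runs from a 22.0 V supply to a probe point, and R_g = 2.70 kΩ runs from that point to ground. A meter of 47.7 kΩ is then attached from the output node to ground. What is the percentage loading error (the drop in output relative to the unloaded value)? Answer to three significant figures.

The divider's output (Thévenin) resistance is R_s‖R_g = 400.3 Ω.
Fractional drop under load = R_th/(R_th + R_L) = 400.3 / (400.3 + 47700) = 0.008323.
So the output falls by 0.832 %.

0.832 %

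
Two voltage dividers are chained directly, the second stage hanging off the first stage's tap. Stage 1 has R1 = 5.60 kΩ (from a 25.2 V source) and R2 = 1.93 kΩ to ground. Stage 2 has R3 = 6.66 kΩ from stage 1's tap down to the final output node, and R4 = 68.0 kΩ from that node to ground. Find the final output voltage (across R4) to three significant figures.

V_out ≈ 5.77 V

Stage 2 presents R3+R4 = 74.66 kΩ as a load on stage 1's tap.
Stage 1's lower leg becomes R2‖(R3+R4) = 1.881 kΩ, so V_mid = 25.2 × 1.881/7.481 = 6.337 V.
Stage 2 is itself unloaded: V_out = V_mid × R4/(R3+R4) = 6.337 × 68.0/74.66 = 5.77 V.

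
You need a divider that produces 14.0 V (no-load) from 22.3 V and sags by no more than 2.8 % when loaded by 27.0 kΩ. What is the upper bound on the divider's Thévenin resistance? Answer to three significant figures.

Loading drop = R_th/(R_th + R_L) ≤ 0.0280, so R_th ≤ R_L · ε/(1−ε) = 27.0 kΩ × 0.0280/0.9720 = 778 Ω.

R_th ≤ 778 Ω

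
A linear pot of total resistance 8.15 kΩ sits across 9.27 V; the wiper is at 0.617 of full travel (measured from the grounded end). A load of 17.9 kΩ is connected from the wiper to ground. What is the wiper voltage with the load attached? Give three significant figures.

V ≈ 5.16 V

The wiper splits the pot into (1−α)R = 3.121 kΩ above and αR = 5.029 kΩ below.
Lower section ‖ load = 3.926 kΩ.
V_wiper = 9.27 × 3.926/(3.121 + 3.926) = 5.16 V.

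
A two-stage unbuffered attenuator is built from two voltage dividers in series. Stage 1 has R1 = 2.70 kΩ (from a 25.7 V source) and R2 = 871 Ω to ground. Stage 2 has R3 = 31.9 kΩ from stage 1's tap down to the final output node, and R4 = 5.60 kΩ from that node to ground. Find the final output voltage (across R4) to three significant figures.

V_out ≈ 0.920 V

Stage 2 presents R3+R4 = 37500 Ω as a load on stage 1's tap.
Stage 1's lower leg becomes R2‖(R3+R4) = 851.2 Ω, so V_mid = 25.7 × 851.2/3551 = 6.160 V.
Stage 2 is itself unloaded: V_out = V_mid × R4/(R3+R4) = 6.160 × 5600/37500 = 0.920 V.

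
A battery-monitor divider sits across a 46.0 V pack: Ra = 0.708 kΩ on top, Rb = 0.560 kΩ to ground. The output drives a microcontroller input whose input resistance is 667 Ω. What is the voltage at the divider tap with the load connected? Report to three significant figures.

V_out ≈ 13.8 V

The load sits in parallel with Rb: Rb‖R_L = (560 × 667) / (560 + 667) = 304.4 Ω.
V_out = 46.0 × 304.4 / (708 + 304.4) = 46.0 × 304.4/1012 = 13.8 V.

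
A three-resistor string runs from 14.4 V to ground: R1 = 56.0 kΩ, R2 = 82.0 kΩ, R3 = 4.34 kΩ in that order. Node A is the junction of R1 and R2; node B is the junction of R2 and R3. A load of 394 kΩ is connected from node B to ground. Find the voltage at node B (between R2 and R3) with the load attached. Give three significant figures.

V ≈ 0.434 V

At node B, R3 is in parallel with the load: R3‖R_L = 4.293 kΩ.
Below node A the resistance is R2 + (R3‖R_L) = 86.29 kΩ, so V_A = 14.4 × 86.29/142.3 = 8.733 V.
Then V_B = V_A × (R3‖R_L)/(R2 + R3‖R_L) = 8.733 × 4.293/86.29 = 0.434 V.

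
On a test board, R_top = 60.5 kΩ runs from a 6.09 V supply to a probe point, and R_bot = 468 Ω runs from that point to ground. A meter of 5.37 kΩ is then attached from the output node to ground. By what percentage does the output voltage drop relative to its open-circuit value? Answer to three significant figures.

The divider's output (Thévenin) resistance is R_top‖R_bot = 464.4 Ω.
Fractional drop under load = R_th/(R_th + R_L) = 464.4 / (464.4 + 5370) = 0.07960.
So the output falls by 7.96 %.

7.96 %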